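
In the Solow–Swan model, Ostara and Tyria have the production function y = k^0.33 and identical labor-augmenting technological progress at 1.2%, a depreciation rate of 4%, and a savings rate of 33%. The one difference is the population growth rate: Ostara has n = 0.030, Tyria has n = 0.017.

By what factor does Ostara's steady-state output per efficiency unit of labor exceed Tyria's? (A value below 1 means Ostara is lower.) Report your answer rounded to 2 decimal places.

ratio ≈ 0.92

Steady-state y* = [s/(n + g + δ)]^(α/(1−α)), so the ratio is [ (s_O/(n + g + δ)_O) / (s_T/(n + g + δ)_T) ]^0.4925.
s_O/(n + g + δ)_O = 0.33/0.082 = 4.0244; s_T/(n + g + δ)_T = 0.33/0.069 = 4.7826.
Ratio = (4.0244/4.7826)^0.4925 = 0.8415^0.4925 ≈ 0.9185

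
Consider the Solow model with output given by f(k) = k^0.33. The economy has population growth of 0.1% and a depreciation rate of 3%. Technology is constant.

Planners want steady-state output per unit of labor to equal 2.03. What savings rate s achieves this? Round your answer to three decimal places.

s ≈ 0.131

In steady state, investment equals break-even investment: s·k^α = (n + δ)·k.
Since y* = [s/(n + δ)]^(α/(1−α)), we have s/(n + δ) = (y*)^((1−α)/α) = 2.03^2.0303 = 4.2103.
Therefore s = 4.2103 × (n + δ) = 4.2103 × 0.031 = 0.1305.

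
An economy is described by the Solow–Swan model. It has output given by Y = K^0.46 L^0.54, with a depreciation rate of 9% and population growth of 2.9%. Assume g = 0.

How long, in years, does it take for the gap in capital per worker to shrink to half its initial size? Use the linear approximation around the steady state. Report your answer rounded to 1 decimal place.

about 10.8 years

Near the steady state the convergence rate is λ = (1 − α)(n + δ).
λ = (1 − 0.46) × 0.119 = 0.54 × 0.119 = 0.06426
Half-life = ln 2 / λ = 0.6931 / 0.06426 ≈ 10.79 years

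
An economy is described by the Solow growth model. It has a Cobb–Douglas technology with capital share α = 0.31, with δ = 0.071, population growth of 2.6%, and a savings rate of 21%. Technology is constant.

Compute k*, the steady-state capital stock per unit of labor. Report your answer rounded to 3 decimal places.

Steady state requires s·f(k) = (n + δ)·k, i.e. s·k^α = (n + δ)·k.
Dividing both sides by k: k^(1−α) = s / (n + δ).
k^0.69 = 0.21 / (0.026 + 0.071) = 0.21 / 0.097 = 2.1649
k* = 2.1649^(1/0.69) ≈ 3.0630

k* = 3.063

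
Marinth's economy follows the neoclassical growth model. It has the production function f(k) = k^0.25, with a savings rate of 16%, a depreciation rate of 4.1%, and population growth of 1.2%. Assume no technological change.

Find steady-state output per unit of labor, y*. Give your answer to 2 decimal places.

In steady state, investment equals break-even investment: s·k^α = (n + δ)·k.
Rearranging, k^(1−α) = s / (n + δ).
k^0.75 = 0.16 / (0.012 + 0.041) = 0.16 / 0.053 = 3.0189
k* = 3.0189^(1/0.75) ≈ 4.3631
y* = (k*)^α = 4.3631^0.25 ≈ 1.4453

y* = 1.45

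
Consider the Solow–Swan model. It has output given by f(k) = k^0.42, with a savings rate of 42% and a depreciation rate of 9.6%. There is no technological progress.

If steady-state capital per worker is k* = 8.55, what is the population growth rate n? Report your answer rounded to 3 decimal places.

n ≈ 0.025

Steady state requires s·f(k) = (n + δ)·k, i.e. s·k^α = (n + δ)·k.
So s / (n + δ) = (k*)^(1−α) = 8.55^0.58 = 3.4717.
Therefore n + δ = s / 3.4717 = 0.42 / 3.4717 = 0.1210, so n = 0.1210 − 0.096 = 0.0250.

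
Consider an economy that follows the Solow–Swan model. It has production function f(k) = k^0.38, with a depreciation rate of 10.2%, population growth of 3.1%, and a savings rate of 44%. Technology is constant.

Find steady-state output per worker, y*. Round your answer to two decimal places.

y* = 2.08

Steady state requires s·f(k) = (n + δ)·k, i.e. s·k^α = (n + δ)·k.
Rearranging, k^(1−α) = s / (n + δ).
k^0.62 = 0.44 / (0.031 + 0.102) = 0.44 / 0.133 = 3.3083
k* = 3.3083^(1/0.62) ≈ 6.8877
y* = (k*)^α = 6.8877^0.38 ≈ 2.0819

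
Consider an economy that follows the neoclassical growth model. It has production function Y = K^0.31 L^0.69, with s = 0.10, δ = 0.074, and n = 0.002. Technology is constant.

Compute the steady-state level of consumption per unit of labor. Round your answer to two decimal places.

At the steady state, Δk = 0, so s·k^α = (n + δ)·k.
Rearranging, k^(1−α) = s / (n + δ).
k^0.69 = 0.10 / (0.002 + 0.074) = 0.10 / 0.076 = 1.3158
k* = 1.3158^(1/0.69) ≈ 1.4885
y* = (k*)^α = 1.4885^0.31 ≈ 1.1312
c* = (1 − s)·y* = (1 − 0.10) × 1.1312 ≈ 1.0181

c* ≈ 1.02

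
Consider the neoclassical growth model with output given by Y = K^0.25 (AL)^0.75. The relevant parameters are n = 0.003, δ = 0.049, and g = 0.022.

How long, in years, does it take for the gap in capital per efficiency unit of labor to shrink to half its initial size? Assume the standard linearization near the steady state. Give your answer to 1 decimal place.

about 12.5 years

Near the steady state the convergence rate is λ = (1 − α)(n + g + δ).
λ = (1 − 0.25) × 0.074 = 0.75 × 0.074 = 0.0555
Half-life = ln 2 / λ = 0.6931 / 0.0555 ≈ 12.49 years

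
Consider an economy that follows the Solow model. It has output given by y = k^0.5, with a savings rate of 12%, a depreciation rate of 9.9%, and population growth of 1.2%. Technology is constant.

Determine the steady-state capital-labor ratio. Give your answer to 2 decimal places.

In steady state, investment equals break-even investment: s·k^α = (n + δ)·k.
Rearranging, k^(1−α) = s / (n + δ).
k^0.5 = 0.12 / (0.012 + 0.099) = 0.12 / 0.111 = 1.0811
k* = 1.0811^(1/0.5) ≈ 1.1688

k* = 1.17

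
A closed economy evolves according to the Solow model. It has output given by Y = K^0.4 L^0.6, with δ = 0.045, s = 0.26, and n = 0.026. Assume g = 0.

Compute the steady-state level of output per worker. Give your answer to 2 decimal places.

y* = 2.38

Steady state requires s·f(k) = (n + δ)·k, i.e. s·k^α = (n + δ)·k.
Rearranging, k^(1−α) = s / (n + δ).
k^0.6 = 0.26 / (0.026 + 0.045) = 0.26 / 0.071 = 3.6620
k* = 3.6620^(1/0.6) ≈ 8.7002
y* = (k*)^α = 8.7002^0.4 ≈ 2.3758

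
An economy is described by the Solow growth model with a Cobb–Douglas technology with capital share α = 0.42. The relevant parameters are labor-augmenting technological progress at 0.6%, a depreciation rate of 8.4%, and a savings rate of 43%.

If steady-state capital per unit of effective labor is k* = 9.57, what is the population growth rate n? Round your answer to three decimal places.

At the steady state, Δk = 0, so s·k^α = (n + g + δ)·k.
So s / (n + g + δ) = (k*)^(1−α) = 9.57^0.58 = 3.7062.
Therefore n + g + δ = s / 3.7062 = 0.43 / 3.7062 = 0.1160, so n = 0.1160 − 0.090 = 0.0260.

n ≈ 0.026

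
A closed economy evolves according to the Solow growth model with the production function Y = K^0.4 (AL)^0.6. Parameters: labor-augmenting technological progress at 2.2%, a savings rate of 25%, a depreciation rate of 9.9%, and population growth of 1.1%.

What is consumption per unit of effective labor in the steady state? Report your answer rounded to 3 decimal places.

c* = 1.148

At the steady state, Δk = 0, so s·k^α = (n + g + δ)·k.
Dividing both sides by k: k^(1−α) = s / (n + g + δ).
k^0.6 = 0.25 / (0.011 + 0.022 + 0.099) = 0.25 / 0.132 = 1.8939
k* = 1.8939^(1/0.6) ≈ 2.8991
y* = (k*)^α = 2.8991^0.4 ≈ 1.5308
c* = (1 − s)·y* = (1 − 0.25) × 1.5308 ≈ 1.1481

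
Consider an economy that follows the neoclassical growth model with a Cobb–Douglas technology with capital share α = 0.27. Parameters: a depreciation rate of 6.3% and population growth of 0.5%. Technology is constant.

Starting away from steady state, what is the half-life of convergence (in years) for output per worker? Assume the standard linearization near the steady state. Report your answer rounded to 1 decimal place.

t_½ ≈ 14.0 years

Near the steady state the convergence rate is λ = (1 − α)(n + δ).
λ = (1 − 0.27) × 0.068 = 0.73 × 0.068 = 0.04964
Half-life = ln 2 / λ = 0.6931 / 0.04964 ≈ 13.96 years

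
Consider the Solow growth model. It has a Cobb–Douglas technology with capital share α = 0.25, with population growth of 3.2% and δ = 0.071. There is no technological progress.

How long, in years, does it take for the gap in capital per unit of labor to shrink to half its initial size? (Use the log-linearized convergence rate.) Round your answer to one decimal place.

Near the steady state the convergence rate is λ = (1 − α)(n + δ).
λ = (1 − 0.25) × 0.103 = 0.75 × 0.103 = 0.07725
Half-life = ln 2 / λ = 0.6931 / 0.07725 ≈ 8.97 years

t_½ ≈ 9.0 years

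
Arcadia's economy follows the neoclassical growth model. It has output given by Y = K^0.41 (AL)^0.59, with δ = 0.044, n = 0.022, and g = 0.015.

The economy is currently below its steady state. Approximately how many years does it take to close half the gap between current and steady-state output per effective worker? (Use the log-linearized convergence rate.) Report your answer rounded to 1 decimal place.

about 14.5 years

Near the steady state the convergence rate is λ = (1 − α)(n + g + δ).
λ = (1 − 0.41) × 0.081 = 0.59 × 0.081 = 0.04779
Half-life = ln 2 / λ = 0.6931 / 0.04779 ≈ 14.50 years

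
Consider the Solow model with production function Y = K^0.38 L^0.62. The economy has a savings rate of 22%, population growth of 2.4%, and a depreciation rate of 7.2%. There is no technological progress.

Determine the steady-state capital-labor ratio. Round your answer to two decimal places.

k* ≈ 3.81

Steady state requires s·f(k) = (n + δ)·k, i.e. s·k^α = (n + δ)·k.
Rearranging, k^(1−α) = s / (n + δ).
k^0.62 = 0.22 / (0.024 + 0.072) = 0.22 / 0.096 = 2.2917
k* = 2.2917^(1/0.62) ≈ 3.8098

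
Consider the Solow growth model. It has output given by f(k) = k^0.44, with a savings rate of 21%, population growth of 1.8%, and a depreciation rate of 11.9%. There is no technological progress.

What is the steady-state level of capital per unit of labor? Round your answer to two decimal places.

At the steady state, Δk = 0, so s·k^α = (n + δ)·k.
Rearranging, k^(1−α) = s / (n + δ).
k^0.56 = 0.21 / (0.018 + 0.119) = 0.21 / 0.137 = 1.5328
k* = 1.5328^(1/0.56) ≈ 2.1440

k* ≈ 2.14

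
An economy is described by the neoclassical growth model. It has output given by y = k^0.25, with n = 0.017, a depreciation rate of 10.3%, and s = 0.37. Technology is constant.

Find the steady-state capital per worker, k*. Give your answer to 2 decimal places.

k* = 4.49

In steady state, investment equals break-even investment: s·k^α = (n + δ)·k.
Dividing both sides by k: k^(1−α) = s / (n + δ).
k^0.75 = 0.37 / (0.017 + 0.103) = 0.37 / 0.120 = 3.0833
k* = 3.0833^(1/0.75) ≈ 4.4877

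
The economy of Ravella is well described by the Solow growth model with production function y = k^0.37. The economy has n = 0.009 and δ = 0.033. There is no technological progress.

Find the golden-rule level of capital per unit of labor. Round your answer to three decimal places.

k_gold ≈ 31.617

The golden rule sets f'(k) = n + δ, i.e. α·k^(α−1) = n + δ.
So k^(1−α) = α / (n + δ) = 0.37 / 0.042 = 8.8095.
k_gold = 8.8095^(1/0.63) ≈ 31.6171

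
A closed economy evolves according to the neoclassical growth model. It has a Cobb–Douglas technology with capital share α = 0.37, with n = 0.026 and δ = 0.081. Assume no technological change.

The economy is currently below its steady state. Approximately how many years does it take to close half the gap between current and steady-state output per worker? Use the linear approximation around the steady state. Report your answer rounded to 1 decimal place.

Near the steady state the convergence rate is λ = (1 − α)(n + δ).
λ = (1 − 0.37) × 0.107 = 0.63 × 0.107 = 0.06741
Half-life = ln 2 / λ = 0.6931 / 0.06741 ≈ 10.28 years

t_½ ≈ 10.3 years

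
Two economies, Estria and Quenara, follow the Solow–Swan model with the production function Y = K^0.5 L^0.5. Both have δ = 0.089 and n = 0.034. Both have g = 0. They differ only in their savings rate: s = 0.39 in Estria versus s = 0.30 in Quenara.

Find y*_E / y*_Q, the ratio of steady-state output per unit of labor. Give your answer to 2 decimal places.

ratio ≈ 1.30

Steady-state y* = [s/(n + δ)]^(α/(1−α)), so the ratio is [ (s_E/(n + δ)_E) / (s_Q/(n + δ)_Q) ]^1.
s_E/(n + δ)_E = 0.39/0.123 = 3.1707; s_Q/(n + δ)_Q = 0.30/0.123 = 2.4390.
Ratio = (3.1707/2.4390)^1 = 1.3000^1 ≈ 1.3000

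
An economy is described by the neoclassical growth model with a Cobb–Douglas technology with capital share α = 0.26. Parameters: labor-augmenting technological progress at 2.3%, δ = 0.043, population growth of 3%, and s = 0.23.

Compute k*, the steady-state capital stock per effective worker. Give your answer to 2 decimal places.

k* = 3.26

In steady state, investment equals break-even investment: s·k^α = (n + g + δ)·k.
Dividing both sides by k: k^(1−α) = s / (n + g + δ).
k^0.74 = 0.23 / (0.030 + 0.023 + 0.043) = 0.23 / 0.096 = 2.3958
k* = 2.3958^(1/0.74) ≈ 3.2566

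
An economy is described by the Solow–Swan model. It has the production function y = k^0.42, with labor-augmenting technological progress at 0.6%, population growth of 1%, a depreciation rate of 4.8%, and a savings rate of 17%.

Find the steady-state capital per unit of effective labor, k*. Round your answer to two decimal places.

k* ≈ 5.39

At the steady state, Δk = 0, so s·k^α = (n + g + δ)·k.
Rearranging, k^(1−α) = s / (n + g + δ).
k^0.58 = 0.17 / (0.010 + 0.006 + 0.048) = 0.17 / 0.064 = 2.6563
k* = 2.6563^(1/0.58) ≈ 5.3891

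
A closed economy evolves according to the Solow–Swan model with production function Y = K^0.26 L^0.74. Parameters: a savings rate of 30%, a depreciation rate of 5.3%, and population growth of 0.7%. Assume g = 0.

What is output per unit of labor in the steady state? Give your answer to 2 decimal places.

At the steady state, Δk = 0, so s·k^α = (n + δ)·k.
Dividing both sides by k: k^(1−α) = s / (n + δ).
k^0.74 = 0.30 / (0.007 + 0.053) = 0.30 / 0.060 = 5.0000
k* = 5.0000^(1/0.74) ≈ 8.8014
y* = (k*)^α = 8.8014^0.26 ≈ 1.7603

y* = 1.76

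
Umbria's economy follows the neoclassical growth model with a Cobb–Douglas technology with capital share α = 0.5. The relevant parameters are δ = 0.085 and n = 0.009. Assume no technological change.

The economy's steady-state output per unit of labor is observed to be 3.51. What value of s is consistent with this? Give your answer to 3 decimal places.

At the steady state, Δk = 0, so s·k^α = (n + δ)·k.
Since y* = [s/(n + δ)]^(α/(1−α)), we have s/(n + δ) = (y*)^((1−α)/α) = 3.51^1 = 3.5100.
Therefore s = 3.5100 × (n + δ) = 3.5100 × 0.094 = 0.3299.

s ≈ 0.330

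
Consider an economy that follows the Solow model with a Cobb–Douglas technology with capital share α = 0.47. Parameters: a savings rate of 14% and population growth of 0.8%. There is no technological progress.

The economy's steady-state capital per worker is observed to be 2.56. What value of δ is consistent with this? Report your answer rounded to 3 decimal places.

δ ≈ 0.077

In steady state, investment equals break-even investment: s·k^α = (n + δ)·k.
So s / (n + δ) = (k*)^(1−α) = 2.56^0.53 = 1.6458.
Therefore n + δ = s / 1.6458 = 0.14 / 1.6458 = 0.0851, so δ = 0.0851 − 0.008 = 0.0771.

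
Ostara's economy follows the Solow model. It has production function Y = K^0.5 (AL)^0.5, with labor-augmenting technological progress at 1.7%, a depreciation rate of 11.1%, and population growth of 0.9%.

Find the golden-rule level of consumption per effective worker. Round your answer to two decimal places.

c_gold ≈ 1.82

At the golden rule, f'(k) = n + g + δ, so α·k^(α−1) = n + g + δ and k_gold = (α/(n + g + δ))^(1/(1−α)).
k_gold = (0.5/0.137)^(1/0.5) = 3.6496^2 ≈ 13.3196
c_gold = f(k_gold) − (n + g + δ)·k_gold = 3.6496 − 0.137×13.3196 ≈ 1.8248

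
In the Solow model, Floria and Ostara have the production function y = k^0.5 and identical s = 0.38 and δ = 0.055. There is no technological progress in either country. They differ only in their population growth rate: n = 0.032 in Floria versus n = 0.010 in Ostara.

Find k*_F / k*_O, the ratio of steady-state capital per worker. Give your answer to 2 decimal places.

ratio ≈ 0.56

Steady-state k* = [s/(n + δ)]^(1/(1−α)), so the ratio is [ (s_F/(n + δ)_F) / (s_O/(n + δ)_O) ]^2.
s_F/(n + δ)_F = 0.38/0.087 = 4.3678; s_O/(n + δ)_O = 0.38/0.065 = 5.8462.
Ratio = (4.3678/5.8462)^2 = 0.7471^2 ≈ 0.5582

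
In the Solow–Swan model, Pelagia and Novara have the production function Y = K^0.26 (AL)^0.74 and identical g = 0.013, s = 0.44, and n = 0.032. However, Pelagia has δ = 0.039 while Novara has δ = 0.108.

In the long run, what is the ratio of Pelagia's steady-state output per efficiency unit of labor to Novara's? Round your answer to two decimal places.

y*_P / y*_N ≈ 1.23

Steady-state y* = [s/(n + g + δ)]^(α/(1−α)), so the ratio is [ (s_P/(n + g + δ)_P) / (s_N/(n + g + δ)_N) ]^0.3514.
s_P/(n + g + δ)_P = 0.44/0.084 = 5.2381; s_N/(n + g + δ)_N = 0.44/0.153 = 2.8758.
Ratio = (5.2381/2.8758)^0.3514 = 1.8214^0.3514 ≈ 1.2345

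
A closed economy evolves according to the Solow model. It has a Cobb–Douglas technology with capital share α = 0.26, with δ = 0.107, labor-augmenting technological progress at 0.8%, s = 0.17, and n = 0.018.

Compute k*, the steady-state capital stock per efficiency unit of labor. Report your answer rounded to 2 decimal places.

At the steady state, Δk = 0, so s·k^α = (n + g + δ)·k.
Dividing both sides by k: k^(1−α) = s / (n + g + δ).
k^0.74 = 0.17 / (0.018 + 0.008 + 0.107) = 0.17 / 0.133 = 1.2782
k* = 1.2782^(1/0.74) ≈ 1.3933

k* = 1.39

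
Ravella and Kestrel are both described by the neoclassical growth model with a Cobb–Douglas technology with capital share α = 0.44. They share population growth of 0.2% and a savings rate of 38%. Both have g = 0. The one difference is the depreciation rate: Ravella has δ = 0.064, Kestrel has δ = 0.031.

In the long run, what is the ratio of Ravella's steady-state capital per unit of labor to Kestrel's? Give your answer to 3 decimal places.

Steady-state k* = [s/(n + δ)]^(1/(1−α)), so the ratio is [ (s_R/(n + δ)_R) / (s_K/(n + δ)_K) ]^1.7857.
s_R/(n + δ)_R = 0.38/0.066 = 5.7576; s_K/(n + δ)_K = 0.38/0.033 = 11.5152.
Ratio = (5.7576/11.5152)^1.7857 = 0.5000^1.7857 ≈ 0.2900

ratio ≈ 0.290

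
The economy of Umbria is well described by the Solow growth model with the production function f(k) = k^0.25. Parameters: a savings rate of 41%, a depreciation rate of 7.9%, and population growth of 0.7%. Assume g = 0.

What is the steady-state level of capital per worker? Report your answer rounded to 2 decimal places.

At the steady state, Δk = 0, so s·k^α = (n + δ)·k.
Dividing both sides by k: k^(1−α) = s / (n + δ).
k^0.75 = 0.41 / (0.007 + 0.079) = 0.41 / 0.086 = 4.7674
k* = 4.7674^(1/0.75) ≈ 8.0237

k* ≈ 8.02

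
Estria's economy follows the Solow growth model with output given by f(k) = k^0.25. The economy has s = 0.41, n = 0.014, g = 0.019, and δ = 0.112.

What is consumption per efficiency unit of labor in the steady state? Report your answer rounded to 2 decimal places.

In steady state, investment equals break-even investment: s·k^α = (n + g + δ)·k.
Dividing both sides by k: k^(1−α) = s / (n + g + δ).
k^0.75 = 0.41 / (0.014 + 0.019 + 0.112) = 0.41 / 0.145 = 2.8276
k* = 2.8276^(1/0.75) ≈ 3.9984
y* = (k*)^α = 3.9984^0.25 ≈ 1.4141
c* = (1 − s)·y* = (1 − 0.41) × 1.4141 ≈ 0.8343

c* = 0.83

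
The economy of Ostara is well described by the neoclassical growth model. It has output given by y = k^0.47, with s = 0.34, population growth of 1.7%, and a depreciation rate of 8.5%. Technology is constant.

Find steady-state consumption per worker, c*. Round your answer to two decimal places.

In steady state, investment equals break-even investment: s·k^α = (n + δ)·k.
Rearranging, k^(1−α) = s / (n + δ).
k^0.53 = 0.34 / (0.017 + 0.085) = 0.34 / 0.102 = 3.3333
k* = 3.3333^(1/0.53) ≈ 9.6952
y* = (k*)^α = 9.6952^0.47 ≈ 2.9086
c* = (1 − s)·y* = (1 − 0.34) × 2.9086 ≈ 1.9197

c* = 1.92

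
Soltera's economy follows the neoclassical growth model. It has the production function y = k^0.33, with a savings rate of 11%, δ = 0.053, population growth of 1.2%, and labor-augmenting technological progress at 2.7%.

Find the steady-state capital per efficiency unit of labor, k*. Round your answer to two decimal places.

Steady state requires s·f(k) = (n + g + δ)·k, i.e. s·k^α = (n + g + δ)·k.
Rearranging, k^(1−α) = s / (n + g + δ).
k^0.67 = 0.11 / (0.012 + 0.027 + 0.053) = 0.11 / 0.092 = 1.1957
k* = 1.1957^(1/0.67) ≈ 1.3057

k* ≈ 1.31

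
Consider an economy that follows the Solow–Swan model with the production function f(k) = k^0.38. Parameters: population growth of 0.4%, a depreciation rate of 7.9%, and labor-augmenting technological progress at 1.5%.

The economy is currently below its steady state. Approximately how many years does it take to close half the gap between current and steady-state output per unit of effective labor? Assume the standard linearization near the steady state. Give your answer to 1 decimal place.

half-life ≈ 11.4 years

Near the steady state the convergence rate is λ = (1 − α)(n + g + δ).
λ = (1 − 0.38) × 0.098 = 0.62 × 0.098 = 0.06076
Half-life = ln 2 / λ = 0.6931 / 0.06076 ≈ 11.41 years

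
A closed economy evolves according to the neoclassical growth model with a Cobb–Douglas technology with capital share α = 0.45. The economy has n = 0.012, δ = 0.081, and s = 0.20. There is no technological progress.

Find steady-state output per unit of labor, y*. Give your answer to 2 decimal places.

At the steady state, Δk = 0, so s·k^α = (n + δ)·k.
Dividing both sides by k: k^(1−α) = s / (n + δ).
k^0.55 = 0.20 / (0.012 + 0.081) = 0.20 / 0.093 = 2.1505
k* = 2.1505^(1/0.55) ≈ 4.0236
y* = (k*)^α = 4.0236^0.45 ≈ 1.8710

y* = 1.87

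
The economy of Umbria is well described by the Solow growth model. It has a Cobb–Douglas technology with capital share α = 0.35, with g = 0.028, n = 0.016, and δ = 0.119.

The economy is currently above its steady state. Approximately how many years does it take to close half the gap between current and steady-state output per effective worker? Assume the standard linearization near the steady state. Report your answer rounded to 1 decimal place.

about 6.5 years

Near the steady state the convergence rate is λ = (1 − α)(n + g + δ).
λ = (1 − 0.35) × 0.163 = 0.65 × 0.163 = 0.10595
Half-life = ln 2 / λ = 0.6931 / 0.10595 ≈ 6.54 years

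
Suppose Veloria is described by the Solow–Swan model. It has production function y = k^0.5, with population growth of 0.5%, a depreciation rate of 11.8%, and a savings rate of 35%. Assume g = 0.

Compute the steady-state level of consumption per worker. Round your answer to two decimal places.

c* = 1.85

In steady state, investment equals break-even investment: s·k^α = (n + δ)·k.
Rearranging, k^(1−α) = s / (n + δ).
k^0.5 = 0.35 / (0.005 + 0.118) = 0.35 / 0.123 = 2.8455
k* = 2.8455^(1/0.5) ≈ 8.0969
y* = (k*)^α = 8.0969^0.5 ≈ 2.8455
c* = (1 − s)·y* = (1 − 0.35) × 2.8455 ≈ 1.8496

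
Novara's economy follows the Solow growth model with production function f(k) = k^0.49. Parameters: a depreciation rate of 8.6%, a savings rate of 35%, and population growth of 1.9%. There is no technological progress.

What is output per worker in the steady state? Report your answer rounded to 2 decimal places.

Steady state requires s·f(k) = (n + δ)·k, i.e. s·k^α = (n + δ)·k.
Rearranging, k^(1−α) = s / (n + δ).
k^0.51 = 0.35 / (0.019 + 0.086) = 0.35 / 0.105 = 3.3333
k* = 3.3333^(1/0.51) ≈ 10.5985
y* = (k*)^α = 10.5985^0.49 ≈ 3.1796

y* ≈ 3.18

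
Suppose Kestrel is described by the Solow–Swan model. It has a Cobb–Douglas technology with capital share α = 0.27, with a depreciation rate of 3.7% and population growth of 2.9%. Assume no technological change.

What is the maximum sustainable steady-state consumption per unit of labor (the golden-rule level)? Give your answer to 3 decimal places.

At the golden rule, f'(k) = n + δ, so α·k^(α−1) = n + δ and k_gold = (α/(n + δ))^(1/(1−α)).
k_gold = (0.27/0.066)^(1/0.73) = 4.0909^1.3699 ≈ 6.8886
c_gold = f(k_gold) − (n + δ)·k_gold = 1.6838 − 0.066×6.8886 ≈ 1.2292

c_gold ≈ 1.229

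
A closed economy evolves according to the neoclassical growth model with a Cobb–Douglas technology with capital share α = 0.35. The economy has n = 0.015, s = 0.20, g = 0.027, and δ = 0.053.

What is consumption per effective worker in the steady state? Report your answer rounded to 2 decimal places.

c* ≈ 1.19

Steady state requires s·f(k) = (n + g + δ)·k, i.e. s·k^α = (n + g + δ)·k.
Rearranging, k^(1−α) = s / (n + g + δ).
k^0.65 = 0.20 / (0.015 + 0.027 + 0.053) = 0.20 / 0.095 = 2.1053
k* = 2.1053^(1/0.65) ≈ 3.1434
y* = (k*)^α = 3.1434^0.35 ≈ 1.4931
c* = (1 − s)·y* = (1 − 0.20) × 1.4931 ≈ 1.1945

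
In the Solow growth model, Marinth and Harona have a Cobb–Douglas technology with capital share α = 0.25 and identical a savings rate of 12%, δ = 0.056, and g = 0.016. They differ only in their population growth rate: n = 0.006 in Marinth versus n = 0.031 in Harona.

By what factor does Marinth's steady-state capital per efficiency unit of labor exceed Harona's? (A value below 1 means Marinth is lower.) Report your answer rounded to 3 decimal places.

Steady-state k* = [s/(n + g + δ)]^(1/(1−α)), so the ratio is [ (s_M/(n + g + δ)_M) / (s_H/(n + g + δ)_H) ]^1.3333.
s_M/(n + g + δ)_M = 0.12/0.078 = 1.5385; s_H/(n + g + δ)_H = 0.12/0.103 = 1.1650.
Ratio = (1.5385/1.1650)^1.3333 = 1.3206^1.3333 ≈ 1.4489

k*_M / k*_H ≈ 1.449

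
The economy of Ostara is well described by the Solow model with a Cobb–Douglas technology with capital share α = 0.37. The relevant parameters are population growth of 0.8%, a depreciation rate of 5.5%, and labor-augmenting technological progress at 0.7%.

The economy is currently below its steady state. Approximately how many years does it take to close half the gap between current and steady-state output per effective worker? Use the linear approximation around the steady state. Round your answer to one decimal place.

Near the steady state the convergence rate is λ = (1 − α)(n + g + δ).
λ = (1 − 0.37) × 0.070 = 0.63 × 0.070 = 0.0441
Half-life = ln 2 / λ = 0.6931 / 0.0441 ≈ 15.72 years

half-life ≈ 15.7 years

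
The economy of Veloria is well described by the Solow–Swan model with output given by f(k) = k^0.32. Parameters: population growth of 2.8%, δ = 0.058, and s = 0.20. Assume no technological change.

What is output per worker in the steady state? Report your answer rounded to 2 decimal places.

y* ≈ 1.49

Steady state requires s·f(k) = (n + δ)·k, i.e. s·k^α = (n + δ)·k.
Rearranging, k^(1−α) = s / (n + δ).
k^0.68 = 0.20 / (0.028 + 0.058) = 0.20 / 0.086 = 2.3256
k* = 2.3256^(1/0.68) ≈ 3.4596
y* = (k*)^α = 3.4596^0.32 ≈ 1.4876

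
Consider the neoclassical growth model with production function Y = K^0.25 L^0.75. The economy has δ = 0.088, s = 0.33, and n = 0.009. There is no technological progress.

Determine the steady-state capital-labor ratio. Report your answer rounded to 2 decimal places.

At the steady state, Δk = 0, so s·k^α = (n + δ)·k.
Dividing both sides by k: k^(1−α) = s / (n + δ).
k^0.75 = 0.33 / (0.009 + 0.088) = 0.33 / 0.097 = 3.4021
k* = 3.4021^(1/0.75) ≈ 5.1168

k* ≈ 5.12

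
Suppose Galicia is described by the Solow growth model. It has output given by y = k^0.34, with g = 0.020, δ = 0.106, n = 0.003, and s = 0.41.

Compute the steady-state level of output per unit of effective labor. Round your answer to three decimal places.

At the steady state, Δk = 0, so s·k^α = (n + g + δ)·k.
Rearranging, k^(1−α) = s / (n + g + δ).
k^0.66 = 0.41 / (0.003 + 0.020 + 0.106) = 0.41 / 0.129 = 3.1783
k* = 3.1783^(1/0.66) ≈ 5.7664
y* = (k*)^α = 5.7664^0.34 ≈ 1.8143

y* ≈ 1.814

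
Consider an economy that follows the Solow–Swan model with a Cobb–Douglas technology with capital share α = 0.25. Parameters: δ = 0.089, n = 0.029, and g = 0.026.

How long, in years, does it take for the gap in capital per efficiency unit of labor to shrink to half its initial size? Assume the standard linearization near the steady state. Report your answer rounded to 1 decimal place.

Near the steady state the convergence rate is λ = (1 − α)(n + g + δ).
λ = (1 − 0.25) × 0.144 = 0.75 × 0.144 = 0.1080
Half-life = ln 2 / λ = 0.6931 / 0.1080 ≈ 6.42 years

about 6.4 years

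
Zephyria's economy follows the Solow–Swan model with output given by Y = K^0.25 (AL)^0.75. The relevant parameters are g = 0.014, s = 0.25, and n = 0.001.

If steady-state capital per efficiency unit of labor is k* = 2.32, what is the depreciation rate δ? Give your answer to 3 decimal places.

δ ≈ 0.118

Steady state requires s·f(k) = (n + g + δ)·k, i.e. s·k^α = (n + g + δ)·k.
So s / (n + g + δ) = (k*)^(1−α) = 2.32^0.75 = 1.8798.
Therefore n + g + δ = s / 1.8798 = 0.25 / 1.8798 = 0.1330, so δ = 0.1330 − 0.015 = 0.1180.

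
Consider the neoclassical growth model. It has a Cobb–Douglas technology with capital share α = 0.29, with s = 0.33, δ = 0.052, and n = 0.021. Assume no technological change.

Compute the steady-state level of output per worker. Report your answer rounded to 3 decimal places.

y* = 1.852

In steady state, investment equals break-even investment: s·k^α = (n + δ)·k.
Dividing both sides by k: k^(1−α) = s / (n + δ).
k^0.71 = 0.33 / (0.021 + 0.052) = 0.33 / 0.073 = 4.5205
k* = 4.5205^(1/0.71) ≈ 8.3714
y* = (k*)^α = 8.3714^0.29 ≈ 1.8519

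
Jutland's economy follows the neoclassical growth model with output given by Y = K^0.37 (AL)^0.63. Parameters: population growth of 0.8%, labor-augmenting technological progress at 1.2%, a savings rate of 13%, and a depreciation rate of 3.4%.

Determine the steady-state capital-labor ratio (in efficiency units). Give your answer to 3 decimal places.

In steady state, investment equals break-even investment: s·k^α = (n + g + δ)·k.
Rearranging, k^(1−α) = s / (n + g + δ).
k^0.63 = 0.13 / (0.008 + 0.012 + 0.034) = 0.13 / 0.054 = 2.4074
k* = 2.4074^(1/0.63) ≈ 4.0330

k* = 4.033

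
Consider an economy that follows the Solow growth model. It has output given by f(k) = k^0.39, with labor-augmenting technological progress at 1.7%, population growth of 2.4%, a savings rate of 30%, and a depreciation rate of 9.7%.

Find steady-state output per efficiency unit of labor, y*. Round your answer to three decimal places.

At the steady state, Δk = 0, so s·k^α = (n + g + δ)·k.
Dividing both sides by k: k^(1−α) = s / (n + g + δ).
k^0.61 = 0.30 / (0.024 + 0.017 + 0.097) = 0.30 / 0.138 = 2.1739
k* = 2.1739^(1/0.61) ≈ 3.5715
y* = (k*)^α = 3.5715^0.39 ≈ 1.6429

y* = 1.643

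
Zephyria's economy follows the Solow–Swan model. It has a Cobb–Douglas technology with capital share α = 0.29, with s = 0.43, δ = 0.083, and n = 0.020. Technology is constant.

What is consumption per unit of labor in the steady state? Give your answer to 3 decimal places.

Steady state requires s·f(k) = (n + δ)·k, i.e. s·k^α = (n + δ)·k.
Dividing both sides by k: k^(1−α) = s / (n + δ).
k^0.71 = 0.43 / (0.020 + 0.083) = 0.43 / 0.103 = 4.1748
k* = 4.1748^(1/0.71) ≈ 7.4840
y* = (k*)^α = 7.4840^0.29 ≈ 1.7927
c* = (1 − s)·y* = (1 − 0.43) × 1.7927 ≈ 1.0218

c* ≈ 1.022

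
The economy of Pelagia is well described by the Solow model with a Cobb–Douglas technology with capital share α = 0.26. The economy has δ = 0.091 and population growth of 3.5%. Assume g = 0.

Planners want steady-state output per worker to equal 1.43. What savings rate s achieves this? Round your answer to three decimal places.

s ≈ 0.349

At the steady state, Δk = 0, so s·k^α = (n + δ)·k.
Since y* = [s/(n + δ)]^(α/(1−α)), we have s/(n + δ) = (y*)^((1−α)/α) = 1.43^2.8462 = 2.7677.
Therefore s = 2.7677 × (n + δ) = 2.7677 × 0.126 = 0.3487.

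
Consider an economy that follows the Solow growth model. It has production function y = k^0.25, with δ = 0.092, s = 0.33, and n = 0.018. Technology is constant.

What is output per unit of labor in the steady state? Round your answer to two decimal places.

Steady state requires s·f(k) = (n + δ)·k, i.e. s·k^α = (n + δ)·k.
Rearranging, k^(1−α) = s / (n + δ).
k^0.75 = 0.33 / (0.018 + 0.092) = 0.33 / 0.110 = 3.0000
k* = 3.0000^(1/0.75) ≈ 4.3267
y* = (k*)^α = 4.3267^0.25 ≈ 1.4422

y* = 1.44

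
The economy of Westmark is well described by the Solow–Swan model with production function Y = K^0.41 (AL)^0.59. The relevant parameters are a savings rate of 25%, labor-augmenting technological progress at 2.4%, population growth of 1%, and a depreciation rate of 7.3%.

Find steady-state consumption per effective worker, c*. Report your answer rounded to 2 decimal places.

c* = 1.35

In steady state, investment equals break-even investment: s·k^α = (n + g + δ)·k.
Rearranging, k^(1−α) = s / (n + g + δ).
k^0.59 = 0.25 / (0.010 + 0.024 + 0.073) = 0.25 / 0.107 = 2.3364
k* = 2.3364^(1/0.59) ≈ 4.2136
y* = (k*)^α = 4.2136^0.41 ≈ 1.8035
c* = (1 − s)·y* = (1 − 0.25) × 1.8035 ≈ 1.3526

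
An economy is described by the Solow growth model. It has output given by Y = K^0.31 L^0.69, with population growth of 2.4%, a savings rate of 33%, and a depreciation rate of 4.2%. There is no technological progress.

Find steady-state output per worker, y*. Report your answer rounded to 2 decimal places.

At the steady state, Δk = 0, so s·k^α = (n + δ)·k.
Dividing both sides by k: k^(1−α) = s / (n + δ).
k^0.69 = 0.33 / (0.024 + 0.042) = 0.33 / 0.066 = 5.0000
k* = 5.0000^(1/0.69) ≈ 10.3039
y* = (k*)^α = 10.3039^0.31 ≈ 2.0608

y* ≈ 2.06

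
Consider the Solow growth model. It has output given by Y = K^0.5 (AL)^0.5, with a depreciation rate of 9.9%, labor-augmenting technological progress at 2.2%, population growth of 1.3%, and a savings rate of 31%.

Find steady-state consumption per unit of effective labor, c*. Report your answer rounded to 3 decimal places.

c* = 1.596

At the steady state, Δk = 0, so s·k^α = (n + g + δ)·k.
Rearranging, k^(1−α) = s / (n + g + δ).
k^0.5 = 0.31 / (0.013 + 0.022 + 0.099) = 0.31 / 0.134 = 2.3134
k* = 2.3134^(1/0.5) ≈ 5.3518
y* = (k*)^α = 5.3518^0.5 ≈ 2.3134
c* = (1 − s)·y* = (1 − 0.31) × 2.3134 ≈ 1.5962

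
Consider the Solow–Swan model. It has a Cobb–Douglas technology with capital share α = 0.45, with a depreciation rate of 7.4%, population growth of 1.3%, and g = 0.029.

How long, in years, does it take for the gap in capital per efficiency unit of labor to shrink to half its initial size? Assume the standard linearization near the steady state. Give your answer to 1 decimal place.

Near the steady state the convergence rate is λ = (1 − α)(n + g + δ).
λ = (1 − 0.45) × 0.116 = 0.55 × 0.116 = 0.0638
Half-life = ln 2 / λ = 0.6931 / 0.0638 ≈ 10.86 years

t_½ ≈ 10.9 years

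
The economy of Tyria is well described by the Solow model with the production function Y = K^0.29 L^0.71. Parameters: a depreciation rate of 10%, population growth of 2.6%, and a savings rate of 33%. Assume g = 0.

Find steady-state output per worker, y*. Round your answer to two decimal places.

At the steady state, Δk = 0, so s·k^α = (n + δ)·k.
Rearranging, k^(1−α) = s / (n + δ).
k^0.71 = 0.33 / (0.026 + 0.100) = 0.33 / 0.126 = 2.6190
k* = 2.6190^(1/0.71) ≈ 3.8808
y* = (k*)^α = 3.8808^0.29 ≈ 1.4818

y* = 1.48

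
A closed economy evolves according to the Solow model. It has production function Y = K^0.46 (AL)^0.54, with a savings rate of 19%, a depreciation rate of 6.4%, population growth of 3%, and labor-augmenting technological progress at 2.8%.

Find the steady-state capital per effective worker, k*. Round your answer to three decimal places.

At the steady state, Δk = 0, so s·k^α = (n + g + δ)·k.
Dividing both sides by k: k^(1−α) = s / (n + g + δ).
k^0.54 = 0.19 / (0.030 + 0.028 + 0.064) = 0.19 / 0.122 = 1.5574
k* = 1.5574^(1/0.54) ≈ 2.2714

k* = 2.271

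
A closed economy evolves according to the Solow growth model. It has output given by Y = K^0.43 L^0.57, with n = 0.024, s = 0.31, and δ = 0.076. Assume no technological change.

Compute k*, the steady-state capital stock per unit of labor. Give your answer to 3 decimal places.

k* = 7.278

In steady state, investment equals break-even investment: s·k^α = (n + δ)·k.
Dividing both sides by k: k^(1−α) = s / (n + δ).
k^0.57 = 0.31 / (0.024 + 0.076) = 0.31 / 0.100 = 3.1000
k* = 3.1000^(1/0.57) ≈ 7.2784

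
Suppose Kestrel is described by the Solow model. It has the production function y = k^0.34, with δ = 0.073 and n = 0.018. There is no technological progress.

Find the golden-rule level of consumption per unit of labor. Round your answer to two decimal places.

At the golden rule, f'(k) = n + δ, so α·k^(α−1) = n + δ and k_gold = (α/(n + δ))^(1/(1−α)).
k_gold = (0.34/0.091)^(1/0.66) = 3.7363^1.5152 ≈ 7.3682
c_gold = f(k_gold) − (n + δ)·k_gold = 1.9720 − 0.091×7.3682 ≈ 1.3015

c_gold ≈ 1.30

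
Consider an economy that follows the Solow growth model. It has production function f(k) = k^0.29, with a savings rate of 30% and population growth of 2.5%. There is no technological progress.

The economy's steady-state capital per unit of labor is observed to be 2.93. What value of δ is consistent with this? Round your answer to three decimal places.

Steady state requires s·f(k) = (n + δ)·k, i.e. s·k^α = (n + δ)·k.
So s / (n + δ) = (k*)^(1−α) = 2.93^0.71 = 2.1452.
Therefore n + δ = s / 2.1452 = 0.30 / 2.1452 = 0.1398, so δ = 0.1398 − 0.025 = 0.1148.

δ ≈ 0.115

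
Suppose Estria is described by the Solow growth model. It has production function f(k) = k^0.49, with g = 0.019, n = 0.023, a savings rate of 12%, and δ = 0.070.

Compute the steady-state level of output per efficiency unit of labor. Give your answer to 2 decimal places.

y* = 1.07

In steady state, investment equals break-even investment: s·k^α = (n + g + δ)·k.
Rearranging, k^(1−α) = s / (n + g + δ).
k^0.51 = 0.12 / (0.023 + 0.019 + 0.070) = 0.12 / 0.112 = 1.0714
k* = 1.0714^(1/0.51) ≈ 1.1448
y* = (k*)^α = 1.1448^0.49 ≈ 1.0685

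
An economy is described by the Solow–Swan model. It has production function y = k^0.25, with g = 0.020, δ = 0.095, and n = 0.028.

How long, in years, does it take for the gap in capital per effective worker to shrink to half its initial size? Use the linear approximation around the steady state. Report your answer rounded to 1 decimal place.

half-life ≈ 6.5 years

Near the steady state the convergence rate is λ = (1 − α)(n + g + δ).
λ = (1 − 0.25) × 0.143 = 0.75 × 0.143 = 0.10725
Half-life = ln 2 / λ = 0.6931 / 0.10725 ≈ 6.46 years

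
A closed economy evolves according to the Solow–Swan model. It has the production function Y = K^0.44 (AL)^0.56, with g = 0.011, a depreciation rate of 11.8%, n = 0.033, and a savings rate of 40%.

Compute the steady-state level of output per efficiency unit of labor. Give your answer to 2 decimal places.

At the steady state, Δk = 0, so s·k^α = (n + g + δ)·k.
Rearranging, k^(1−α) = s / (n + g + δ).
k^0.56 = 0.40 / (0.033 + 0.011 + 0.118) = 0.40 / 0.162 = 2.4691
k* = 2.4691^(1/0.56) ≈ 5.0230
y* = (k*)^α = 5.0230^0.44 ≈ 2.0343

y* ≈ 2.03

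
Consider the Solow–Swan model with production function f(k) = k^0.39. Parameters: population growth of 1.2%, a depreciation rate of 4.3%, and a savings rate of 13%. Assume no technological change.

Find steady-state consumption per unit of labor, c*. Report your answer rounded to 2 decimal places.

c* ≈ 1.51

At the steady state, Δk = 0, so s·k^α = (n + δ)·k.
Dividing both sides by k: k^(1−α) = s / (n + δ).
k^0.61 = 0.13 / (0.012 + 0.043) = 0.13 / 0.055 = 2.3636
k* = 2.3636^(1/0.61) ≈ 4.0965
y* = (k*)^α = 4.0965^0.39 ≈ 1.7332
c* = (1 − s)·y* = (1 − 0.13) × 1.7332 ≈ 1.5079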